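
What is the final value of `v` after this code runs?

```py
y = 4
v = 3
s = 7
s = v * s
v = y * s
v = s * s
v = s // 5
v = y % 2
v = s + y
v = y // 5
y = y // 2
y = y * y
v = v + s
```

21

s = 3*7 = 21
v = 4*21 = 84
v = 21*21 = 441
v = 21//5 = 4
v = 4%2 = 0
v = 21+4 = 25
v = 4//5 = 0
y = 4//2 = 2
y = 2*2 = 4
v = 0+21 = 21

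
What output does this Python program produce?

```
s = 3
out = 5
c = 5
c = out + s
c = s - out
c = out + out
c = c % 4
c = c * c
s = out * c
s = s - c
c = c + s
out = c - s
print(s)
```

16

c = 5+3 = 8
c = 3-5 = -2
c = 5+5 = 10
c = 10%4 = 2
c = 2*2 = 4
s = 5*4 = 20
s = 20-4 = 16
c = 4+16 = 20
out = 20-16 = 4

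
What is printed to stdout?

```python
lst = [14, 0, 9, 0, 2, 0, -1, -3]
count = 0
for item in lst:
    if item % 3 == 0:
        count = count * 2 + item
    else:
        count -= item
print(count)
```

item=14: not %3==0, count = 0-14 = -14
item=0: %3==0, count = (-14)*2+0 = -28
item=9: %3==0, count = (-28)*2+9 = -47
item=0: %3==0, count = (-47)*2+0 = -94
item=2: not %3==0, count = (-94)-2 = -96
item=0: %3==0, count = (-96)*2+0 = -192
item=-1: not %3==0, count = (-192)-(-1) = -191
item=-3: %3==0, count = (-191)*2+(-3) = -385

-385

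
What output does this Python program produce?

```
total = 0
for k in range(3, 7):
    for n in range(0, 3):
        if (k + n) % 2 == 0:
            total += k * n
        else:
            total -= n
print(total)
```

22

k=3,n=0: odd sum, total = 0-0 = 0
k=3,n=1: even sum, total = 0+3 = 3
k=3,n=2: odd sum, total = 3-2 = 1
k=4,n=0: even sum, total = 1+0 = 1
k=4,n=1: odd sum, total = 1-1 = 0
k=4,n=2: even sum, total = 0+8 = 8
k=5,n=0: odd sum, total = 8-0 = 8
k=5,n=1: even sum, total = 8+5 = 13
k=5,n=2: odd sum, total = 13-2 = 11
k=6,n=0: even sum, total = 11+0 = 11
k=6,n=1: odd sum, total = 11-1 = 10
k=6,n=2: even sum, total = 10+12 = 22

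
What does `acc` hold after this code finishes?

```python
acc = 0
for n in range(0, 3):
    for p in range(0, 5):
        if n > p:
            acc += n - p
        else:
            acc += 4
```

52

n=0,p=0: not 0>0, acc = 0+4 = 4
n=0,p=1: not 0>1, acc = 4+4 = 8
n=0,p=2: not 0>2, acc = 8+4 = 12
n=0,p=3: not 0>3, acc = 12+4 = 16
n=0,p=4: not 0>4, acc = 16+4 = 20
n=1,p=0: 1>0, acc = 20+1 = 21
n=1,p=1: not 1>1, acc = 21+4 = 25
n=1,p=2: not 1>2, acc = 25+4 = 29
n=1,p=3: not 1>3, acc = 29+4 = 33
n=1,p=4: not 1>4, acc = 33+4 = 37
n=2,p=0: 2>0, acc = 37+2 = 39
n=2,p=1: 2>1, acc = 39+1 = 40
n=2,p=2: not 2>2, acc = 40+4 = 44
n=2,p=3: not 2>3, acc = 44+4 = 48
n=2,p=4: not 2>4, acc = 48+4 = 52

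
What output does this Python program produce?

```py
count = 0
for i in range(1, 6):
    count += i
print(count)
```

i=1: count = 0+1 = 1
i=2: count = 1+2 = 3
i=3: count = 3+3 = 6
i=4: count = 6+4 = 10
i=5: count = 10+5 = 15

15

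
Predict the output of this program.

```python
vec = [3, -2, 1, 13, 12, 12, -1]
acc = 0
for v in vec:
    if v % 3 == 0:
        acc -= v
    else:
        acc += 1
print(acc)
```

-23

v=3: %3==0, acc = 0-3 = -3
v=-2: not %3==0, acc = (-3)+1 = -2
v=1: not %3==0, acc = (-2)+1 = -1
v=13: not %3==0, acc = (-1)+1 = 0
v=12: %3==0, acc = 0-12 = -12
v=12: %3==0, acc = (-12)-12 = -24
v=-1: not %3==0, acc = (-24)+1 = -23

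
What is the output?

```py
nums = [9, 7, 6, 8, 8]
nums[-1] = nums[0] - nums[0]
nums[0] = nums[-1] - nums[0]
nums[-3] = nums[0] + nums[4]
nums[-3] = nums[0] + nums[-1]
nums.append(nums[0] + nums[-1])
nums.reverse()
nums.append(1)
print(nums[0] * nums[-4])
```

81

nums[-1] = nums[0]-nums[0] = 9-9 = 0 → [9, 7, 6, 8, 0]
nums[0] = nums[-1]-nums[0] = 0-9 = -9 → [-9, 7, 6, 8, 0]
nums[-3] = nums[0]+nums[4] = (-9)+0 = -9 → [-9, 7, -9, 8, 0]
nums[-3] = nums[0]+nums[-1] = (-9)+0 = -9 → [-9, 7, -9, 8, 0]
append nums[0]+nums[-1] = (-9)+0 = -9 → [-9, 7, -9, 8, 0, -9]
reverse → [-9, 0, 8, -9, 7, -9]
append 1 → [-9, 0, 8, -9, 7, -9, 1]
nums[0]*nums[-4] = (-9)*(-9) = 81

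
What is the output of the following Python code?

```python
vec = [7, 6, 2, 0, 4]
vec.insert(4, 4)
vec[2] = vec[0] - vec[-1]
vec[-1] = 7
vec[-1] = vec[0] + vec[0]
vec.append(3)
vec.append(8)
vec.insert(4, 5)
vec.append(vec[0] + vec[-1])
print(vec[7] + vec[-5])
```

7

insert 4 at 4 → [7, 6, 2, 0, 4, 4]
vec[2] = vec[0]-vec[-1] = 7-4 = 3 → [7, 6, 3, 0, 4, 4]
vec[-1] = 7 → [7, 6, 3, 0, 4, 7]
vec[-1] = vec[0]+vec[0] = 7+7 = 14 → [7, 6, 3, 0, 4, 14]
append 3 → [7, 6, 3, 0, 4, 14, 3]
append 8 → [7, 6, 3, 0, 4, 14, 3, 8]
insert 5 at 4 → [7, 6, 3, 0, 5, 4, 14, 3, 8]
append vec[0]+vec[-1] = 7+8 = 15 → [7, 6, 3, 0, 5, 4, 14, 3, 8, 15]
vec[7]+vec[-5] = 3+4 = 7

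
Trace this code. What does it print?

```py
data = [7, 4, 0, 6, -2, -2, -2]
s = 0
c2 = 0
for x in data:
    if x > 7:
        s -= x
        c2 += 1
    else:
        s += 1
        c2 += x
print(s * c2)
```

77

x=7: not >7, s = 0+1 = 1; c2=7
x=4: not >7, s = 1+1 = 2; c2=11
x=0: not >7, s = 2+1 = 3; c2=11
x=6: not >7, s = 3+1 = 4; c2=17
x=-2: not >7, s = 4+1 = 5; c2=15
x=-2: not >7, s = 5+1 = 6; c2=13
x=-2: not >7, s = 6+1 = 7; c2=11
s*c2 = 7*11 = 77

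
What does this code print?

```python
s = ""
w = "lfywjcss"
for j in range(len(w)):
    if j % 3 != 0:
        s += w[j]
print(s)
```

j=0: skip
j=1: add 'f' → 'f'
j=2: add 'y' → 'fy'
j=3: skip
j=4: add 'j' → 'fyj'
j=5: add 'c' → 'fyjc'
j=6: skip
j=7: add 's' → 'fyjcs'

fyjcs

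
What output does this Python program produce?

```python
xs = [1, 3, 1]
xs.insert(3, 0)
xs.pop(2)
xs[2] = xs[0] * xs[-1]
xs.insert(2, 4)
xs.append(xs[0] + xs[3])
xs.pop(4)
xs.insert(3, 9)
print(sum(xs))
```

17

insert 0 at 3 → [1, 3, 1, 0]
pop(2) removes 1 → [1, 3, 0]
xs[2] = xs[0]*xs[-1] = 1*0 = 0 → [1, 3, 0]
insert 4 at 2 → [1, 3, 4, 0]
append xs[0]+xs[3] = 1+0 = 1 → [1, 3, 4, 0, 1]
pop(4) removes 1 → [1, 3, 4, 0]
insert 9 at 3 → [1, 3, 4, 9, 0]
sum = 17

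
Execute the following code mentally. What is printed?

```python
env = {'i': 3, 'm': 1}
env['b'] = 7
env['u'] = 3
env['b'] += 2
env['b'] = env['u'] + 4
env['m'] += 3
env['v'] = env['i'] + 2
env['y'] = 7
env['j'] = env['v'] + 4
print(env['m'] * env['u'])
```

12

env['b'] = 7 → {'i': 3, 'm': 1, 'b': 7}
env['u'] = 3 → {'i': 3, 'm': 1, 'b': 7, 'u': 3}
env['b'] = 7+2 = 9 → {'i': 3, 'm': 1, 'b': 9, 'u': 3}
env['b'] = env['u']+4 = 7 → {'i': 3, 'm': 1, 'b': 7, 'u': 3}
env['m'] = 1+3 = 4 → {'i': 3, 'm': 4, 'b': 7, 'u': 3}
env['v'] = env['i']+2 = 5 → {'i': 3, 'm': 4, 'b': 7, 'u': 3, 'v': 5}
env['y'] = 7 → {'i': 3, 'm': 4, 'b': 7, 'u': 3, 'v': 5, 'y': 7}
env['j'] = env['v']+4 = 9 → {'i': 3, 'm': 4, 'b': 7, 'u': 3, 'v': 5, 'y': 7, 'j': 9}
env['m']*env['u'] = 4*3 = 12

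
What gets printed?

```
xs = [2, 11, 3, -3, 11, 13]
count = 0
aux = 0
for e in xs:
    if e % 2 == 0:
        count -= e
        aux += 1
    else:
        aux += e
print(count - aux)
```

-38

e=2: even, count = 0-2 = -2; aux=1
e=11: not even; aux=12
e=3: not even; aux=15
e=-3: not even; aux=12
e=11: not even; aux=23
e=13: not even; aux=36
count-aux = (-2)-36 = -38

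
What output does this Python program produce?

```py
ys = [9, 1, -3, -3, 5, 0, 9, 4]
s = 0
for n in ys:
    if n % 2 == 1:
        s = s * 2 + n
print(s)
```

n=9: odd, s = 0*2+9 = 9
n=1: odd, s = 9*2+1 = 19
n=-3: odd, s = 19*2+(-3) = 35
n=-3: odd, s = 35*2+(-3) = 67
n=5: odd, s = 67*2+5 = 139
n=0: not odd
n=9: odd, s = 139*2+9 = 287
n=4: not odd

287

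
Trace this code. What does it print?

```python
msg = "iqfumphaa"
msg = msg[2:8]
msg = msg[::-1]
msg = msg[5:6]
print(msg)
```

slice [2:8] → 'fumpha'
reverse → 'ahpmuf'
slice [5:6] → 'f'

f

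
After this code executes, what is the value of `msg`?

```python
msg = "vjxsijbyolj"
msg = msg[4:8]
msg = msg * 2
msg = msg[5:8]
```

'jby'

slice [4:8] → 'ijby'
repeat ×2 → 'ijbyijby'
slice [5:8] → 'jby'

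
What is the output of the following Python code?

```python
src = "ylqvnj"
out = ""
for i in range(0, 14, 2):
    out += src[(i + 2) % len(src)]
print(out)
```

qnyqnyq

i=0: add src[2]='q' → 'q'
i=2: add src[4]='n' → 'qn'
i=4: add src[0]='y' → 'qny'
i=6: add src[2]='q' → 'qnyq'
i=8: add src[4]='n' → 'qnyqn'
i=10: add src[0]='y' → 'qnyqny'
i=12: add src[2]='q' → 'qnyqnyq'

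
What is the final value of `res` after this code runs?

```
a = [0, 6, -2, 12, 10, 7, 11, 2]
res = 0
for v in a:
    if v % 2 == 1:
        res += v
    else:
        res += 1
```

24

v=0: not odd, res = 0+1 = 1
v=6: not odd, res = 1+1 = 2
v=-2: not odd, res = 2+1 = 3
v=12: not odd, res = 3+1 = 4
v=10: not odd, res = 4+1 = 5
v=7: odd, res = 5+7 = 12
v=11: odd, res = 12+11 = 23
v=2: not odd, res = 23+1 = 24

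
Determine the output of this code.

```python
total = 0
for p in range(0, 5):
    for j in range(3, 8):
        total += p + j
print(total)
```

p=0,j=3: total = 0+3 = 3
p=0,j=4: total = 3+4 = 7
p=0,j=5: total = 7+5 = 12
p=0,j=6: total = 12+6 = 18
p=0,j=7: total = 18+7 = 25
p=1,j=3: total = 25+4 = 29
p=1,j=4: total = 29+5 = 34
p=1,j=5: total = 34+6 = 40
p=1,j=6: total = 40+7 = 47
p=1,j=7: total = 47+8 = 55
p=2,j=3: total = 55+5 = 60
p=2,j=4: total = 60+6 = 66
p=2,j=5: total = 66+7 = 73
p=2,j=6: total = 73+8 = 81
p=2,j=7: total = 81+9 = 90
p=3,j=3: total = 90+6 = 96
p=3,j=4: total = 96+7 = 103
p=3,j=5: total = 103+8 = 111
p=3,j=6: total = 111+9 = 120
p=3,j=7: total = 120+10 = 130
p=4,j=3: total = 130+7 = 137
p=4,j=4: total = 137+8 = 145
p=4,j=5: total = 145+9 = 154
p=4,j=6: total = 154+10 = 164
p=4,j=7: total = 164+11 = 175

175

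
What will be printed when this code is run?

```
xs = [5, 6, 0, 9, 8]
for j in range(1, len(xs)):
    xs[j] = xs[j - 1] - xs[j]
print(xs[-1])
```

j=1: xs[1] = 5-6 = -1 → [5, -1, 0, 9, 8]
j=2: xs[2] = (-1)-0 = -1 → [5, -1, -1, 9, 8]
j=3: xs[3] = (-1)-9 = -10 → [5, -1, -1, -10, 8]
j=4: xs[4] = (-10)-8 = -18 → [5, -1, -1, -10, -18]

-18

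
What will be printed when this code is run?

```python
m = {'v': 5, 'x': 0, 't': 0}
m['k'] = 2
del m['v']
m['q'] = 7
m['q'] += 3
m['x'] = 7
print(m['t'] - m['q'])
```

m['k'] = 2 → {'v': 5, 'x': 0, 't': 0, 'k': 2}
del 'v' → {'x': 0, 't': 0, 'k': 2}
m['q'] = 7 → {'x': 0, 't': 0, 'k': 2, 'q': 7}
m['q'] = 7+3 = 10 → {'x': 0, 't': 0, 'k': 2, 'q': 10}
m['x'] = 7 → {'x': 7, 't': 0, 'k': 2, 'q': 10}
m['t']-m['q'] = 0-10 = -10

-10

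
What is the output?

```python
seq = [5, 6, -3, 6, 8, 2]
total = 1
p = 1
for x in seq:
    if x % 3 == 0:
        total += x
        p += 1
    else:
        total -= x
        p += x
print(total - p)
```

-24

x=5: not %3==0, total = 1-5 = -4; p=6
x=6: %3==0, total = (-4)+6 = 2; p=7
x=-3: %3==0, total = 2+(-3) = -1; p=8
x=6: %3==0, total = (-1)+6 = 5; p=9
x=8: not %3==0, total = 5-8 = -3; p=17
x=2: not %3==0, total = (-3)-2 = -5; p=19
total-p = (-5)-19 = -24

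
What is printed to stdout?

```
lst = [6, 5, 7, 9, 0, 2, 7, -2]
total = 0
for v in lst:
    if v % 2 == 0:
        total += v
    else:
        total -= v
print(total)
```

-22

v=6: even, total = 0+6 = 6
v=5: not even, total = 6-5 = 1
v=7: not even, total = 1-7 = -6
v=9: not even, total = (-6)-9 = -15
v=0: even, total = (-15)+0 = -15
v=2: even, total = (-15)+2 = -13
v=7: not even, total = (-13)-7 = -20
v=-2: even, total = (-20)+(-2) = -22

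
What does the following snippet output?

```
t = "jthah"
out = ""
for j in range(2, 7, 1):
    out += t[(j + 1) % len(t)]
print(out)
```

j=2: add t[3]='a' → 'a'
j=3: add t[4]='h' → 'ah'
j=4: add t[0]='j' → 'ahj'
j=5: add t[1]='t' → 'ahjt'
j=6: add t[2]='h' → 'ahjth'

ahjth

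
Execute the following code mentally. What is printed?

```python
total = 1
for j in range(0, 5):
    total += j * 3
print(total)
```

j=0: total = 1+0*3 = 1
j=1: total = 1+1*3 = 4
j=2: total = 4+2*3 = 10
j=3: total = 10+3*3 = 19
j=4: total = 19+4*3 = 31

31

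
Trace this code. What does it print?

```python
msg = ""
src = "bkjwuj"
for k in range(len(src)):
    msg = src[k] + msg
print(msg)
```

k=0: prepend 'b' → 'b'
k=1: prepend 'k' → 'kb'
k=2: prepend 'j' → 'jkb'
k=3: prepend 'w' → 'wjkb'
k=4: prepend 'u' → 'uwjkb'
k=5: prepend 'j' → 'juwjkb'

juwjkb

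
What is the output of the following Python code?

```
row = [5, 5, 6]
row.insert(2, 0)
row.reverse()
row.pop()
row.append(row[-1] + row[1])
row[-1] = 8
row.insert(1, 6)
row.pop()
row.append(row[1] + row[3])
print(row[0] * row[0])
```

36

insert 0 at 2 → [5, 5, 0, 6]
reverse → [6, 0, 5, 5]
pop() removes 5 → [6, 0, 5]
append row[-1]+row[1] = 5+0 = 5 → [6, 0, 5, 5]
row[-1] = 8 → [6, 0, 5, 8]
insert 6 at 1 → [6, 6, 0, 5, 8]
pop() removes 8 → [6, 6, 0, 5]
append row[1]+row[3] = 6+5 = 11 → [6, 6, 0, 5, 11]
row[0]*row[0] = 6*6 = 36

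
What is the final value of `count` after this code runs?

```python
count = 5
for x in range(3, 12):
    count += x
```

68

x=3: count = 5+3 = 8
x=4: count = 8+4 = 12
x=5: count = 12+5 = 17
x=6: count = 17+6 = 23
x=7: count = 23+7 = 30
x=8: count = 30+8 = 38
x=9: count = 38+9 = 47
x=10: count = 47+10 = 57
x=11: count = 57+11 = 68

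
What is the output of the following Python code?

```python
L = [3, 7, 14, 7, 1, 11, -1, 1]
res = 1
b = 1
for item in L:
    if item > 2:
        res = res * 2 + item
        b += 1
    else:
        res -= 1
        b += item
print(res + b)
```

item=3: >2, res = 1*2+3 = 5; b=2
item=7: >2, res = 5*2+7 = 17; b=3
item=14: >2, res = 17*2+14 = 48; b=4
item=7: >2, res = 48*2+7 = 103; b=5
item=1: not >2, res = 103-1 = 102; b=6
item=11: >2, res = 102*2+11 = 215; b=7
item=-1: not >2, res = 215-1 = 214; b=6
item=1: not >2, res = 214-1 = 213; b=7
res+b = 213+7 = 220

220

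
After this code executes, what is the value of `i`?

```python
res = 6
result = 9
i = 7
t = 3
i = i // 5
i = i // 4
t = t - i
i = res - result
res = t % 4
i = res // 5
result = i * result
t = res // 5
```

i = 7//5 = 1
i = 1//4 = 0
t = 3-0 = 3
i = 6-9 = -3
res = 3%4 = 3
i = 3//5 = 0
result = 0*9 = 0
t = 3//5 = 0

0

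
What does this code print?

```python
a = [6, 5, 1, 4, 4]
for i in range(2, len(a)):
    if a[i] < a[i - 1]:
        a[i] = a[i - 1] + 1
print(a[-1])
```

8

i=2: 1<5, a[2] = 5+1 = 6 → [6, 5, 6, 4, 4]
i=3: 4<6, a[3] = 6+1 = 7 → [6, 5, 6, 7, 4]
i=4: 4<7, a[4] = 7+1 = 8 → [6, 5, 6, 7, 8]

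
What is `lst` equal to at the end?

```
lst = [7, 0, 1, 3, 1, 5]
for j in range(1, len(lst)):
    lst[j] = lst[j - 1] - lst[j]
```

j=1: lst[1] = 7-0 = 7 → [7, 7, 1, 3, 1, 5]
j=2: lst[2] = 7-1 = 6 → [7, 7, 6, 3, 1, 5]
j=3: lst[3] = 6-3 = 3 → [7, 7, 6, 3, 1, 5]
j=4: lst[4] = 3-1 = 2 → [7, 7, 6, 3, 2, 5]
j=5: lst[5] = 2-5 = -3 → [7, 7, 6, 3, 2, -3]

[7, 7, 6, 3, 2, -3]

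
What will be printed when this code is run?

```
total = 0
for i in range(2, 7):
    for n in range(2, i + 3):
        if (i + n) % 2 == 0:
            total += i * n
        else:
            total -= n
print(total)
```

235

i=2,n=2: even sum, total = 0+4 = 4
i=2,n=3: odd sum, total = 4-3 = 1
i=2,n=4: even sum, total = 1+8 = 9
i=3,n=2: odd sum, total = 9-2 = 7
i=3,n=3: even sum, total = 7+9 = 16
i=3,n=4: odd sum, total = 16-4 = 12
i=3,n=5: even sum, total = 12+15 = 27
i=4,n=2: even sum, total = 27+8 = 35
i=4,n=3: odd sum, total = 35-3 = 32
i=4,n=4: even sum, total = 32+16 = 48
i=4,n=5: odd sum, total = 48-5 = 43
i=4,n=6: even sum, total = 43+24 = 67
i=5,n=2: odd sum, total = 67-2 = 65
i=5,n=3: even sum, total = 65+15 = 80
i=5,n=4: odd sum, total = 80-4 = 76
i=5,n=5: even sum, total = 76+25 = 101
i=5,n=6: odd sum, total = 101-6 = 95
i=5,n=7: even sum, total = 95+35 = 130
i=6,n=2: even sum, total = 130+12 = 142
i=6,n=3: odd sum, total = 142-3 = 139
i=6,n=4: even sum, total = 139+24 = 163
i=6,n=5: odd sum, total = 163-5 = 158
i=6,n=6: even sum, total = 158+36 = 194
i=6,n=7: odd sum, total = 194-7 = 187
i=6,n=8: even sum, total = 187+48 = 235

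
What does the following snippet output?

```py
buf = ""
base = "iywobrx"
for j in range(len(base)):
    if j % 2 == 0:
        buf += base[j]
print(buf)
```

j=0: add 'i' → 'i'
j=1: skip
j=2: add 'w' → 'iw'
j=3: skip
j=4: add 'b' → 'iwb'
j=5: skip
j=6: add 'x' → 'iwbx'

iwbx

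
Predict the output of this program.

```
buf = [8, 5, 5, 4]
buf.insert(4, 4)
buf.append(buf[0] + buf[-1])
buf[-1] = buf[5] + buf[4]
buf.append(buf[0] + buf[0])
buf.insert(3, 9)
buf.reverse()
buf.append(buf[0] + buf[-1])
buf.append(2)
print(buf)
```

insert 4 at 4 → [8, 5, 5, 4, 4]
append buf[0]+buf[-1] = 8+4 = 12 → [8, 5, 5, 4, 4, 12]
buf[-1] = buf[5]+buf[4] = 12+4 = 16 → [8, 5, 5, 4, 4, 16]
append buf[0]+buf[0] = 8+8 = 16 → [8, 5, 5, 4, 4, 16, 16]
insert 9 at 3 → [8, 5, 5, 9, 4, 4, 16, 16]
reverse → [16, 16, 4, 4, 9, 5, 5, 8]
append buf[0]+buf[-1] = 16+8 = 24 → [16, 16, 4, 4, 9, 5, 5, 8, 24]
append 2 → [16, 16, 4, 4, 9, 5, 5, 8, 24, 2]

[16, 16, 4, 4, 9, 5, 5, 8, 24, 2]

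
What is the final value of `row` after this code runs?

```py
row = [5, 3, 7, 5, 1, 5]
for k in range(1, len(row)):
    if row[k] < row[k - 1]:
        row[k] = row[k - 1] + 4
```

[5, 9, 13, 17, 21, 25]

k=1: 3<5, row[1] = 5+4 = 9 → [5, 9, 7, 5, 1, 5]
k=2: 7<9, row[2] = 9+4 = 13 → [5, 9, 13, 5, 1, 5]
k=3: 5<13, row[3] = 13+4 = 17 → [5, 9, 13, 17, 1, 5]
k=4: 1<17, row[4] = 17+4 = 21 → [5, 9, 13, 17, 21, 5]
k=5: 5<21, row[5] = 21+4 = 25 → [5, 9, 13, 17, 21, 25]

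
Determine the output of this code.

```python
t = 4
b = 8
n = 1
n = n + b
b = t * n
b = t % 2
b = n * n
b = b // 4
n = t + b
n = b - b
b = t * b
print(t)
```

n = 1+8 = 9
b = 4*9 = 36
b = 4%2 = 0
b = 9*9 = 81
b = 81//4 = 20
n = 4+20 = 24
n = 20-20 = 0
b = 4*20 = 80

4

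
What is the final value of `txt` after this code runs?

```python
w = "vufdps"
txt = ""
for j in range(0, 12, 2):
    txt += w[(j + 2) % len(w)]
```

j=0: add w[2]='f' → 'f'
j=2: add w[4]='p' → 'fp'
j=4: add w[0]='v' → 'fpv'
j=6: add w[2]='f' → 'fpvf'
j=8: add w[4]='p' → 'fpvfp'
j=10: add w[0]='v' → 'fpvfpv'

'fpvfpv'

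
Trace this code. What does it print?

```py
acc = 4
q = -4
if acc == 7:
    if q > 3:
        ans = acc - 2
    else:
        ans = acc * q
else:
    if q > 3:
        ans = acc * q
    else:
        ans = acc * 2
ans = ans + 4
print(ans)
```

12

acc=4, q=-4
acc == 7 is False; q > 3 is False
→ ans = acc * 2 = 8
ans = 8+4 = 12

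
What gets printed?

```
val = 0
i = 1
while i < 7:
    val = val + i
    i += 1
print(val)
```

i=1: val = 0+1 = 1
i=2: val = 1+2 = 3
i=3: val = 3+3 = 6
i=4: val = 6+4 = 10
i=5: val = 10+5 = 15
i=6: val = 15+6 = 21

21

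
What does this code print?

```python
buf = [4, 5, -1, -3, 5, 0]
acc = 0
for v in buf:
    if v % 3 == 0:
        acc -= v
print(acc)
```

v=4: not %3==0
v=5: not %3==0
v=-1: not %3==0
v=-3: %3==0, acc = 0-(-3) = 3
v=5: not %3==0
v=0: %3==0, acc = 3-0 = 3

3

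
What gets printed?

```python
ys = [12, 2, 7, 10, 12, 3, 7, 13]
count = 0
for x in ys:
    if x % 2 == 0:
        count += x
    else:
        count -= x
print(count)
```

6

x=12: even, count = 0+12 = 12
x=2: even, count = 12+2 = 14
x=7: not even, count = 14-7 = 7
x=10: even, count = 7+10 = 17
x=12: even, count = 17+12 = 29
x=3: not even, count = 29-3 = 26
x=7: not even, count = 26-7 = 19
x=13: not even, count = 19-13 = 6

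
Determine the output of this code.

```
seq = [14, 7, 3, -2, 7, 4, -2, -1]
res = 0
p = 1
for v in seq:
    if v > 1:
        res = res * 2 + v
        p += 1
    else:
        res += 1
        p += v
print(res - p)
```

v=14: >1, res = 0*2+14 = 14; p=2
v=7: >1, res = 14*2+7 = 35; p=3
v=3: >1, res = 35*2+3 = 73; p=4
v=-2: not >1, res = 73+1 = 74; p=2
v=7: >1, res = 74*2+7 = 155; p=3
v=4: >1, res = 155*2+4 = 314; p=4
v=-2: not >1, res = 314+1 = 315; p=2
v=-1: not >1, res = 315+1 = 316; p=1
res-p = 316-1 = 315

315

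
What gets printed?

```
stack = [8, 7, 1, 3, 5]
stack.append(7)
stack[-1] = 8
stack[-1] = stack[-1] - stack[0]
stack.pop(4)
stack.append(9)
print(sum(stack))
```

append 7 → [8, 7, 1, 3, 5, 7]
stack[-1] = 8 → [8, 7, 1, 3, 5, 8]
stack[-1] = stack[-1]-stack[0] = 8-8 = 0 → [8, 7, 1, 3, 5, 0]
pop(4) removes 5 → [8, 7, 1, 3, 0]
append 9 → [8, 7, 1, 3, 0, 9]
sum = 28

28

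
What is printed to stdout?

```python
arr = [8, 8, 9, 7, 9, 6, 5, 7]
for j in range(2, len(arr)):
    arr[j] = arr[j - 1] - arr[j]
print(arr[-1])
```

-35

j=2: arr[2] = 8-9 = -1 → [8, 8, -1, 7, 9, 6, 5, 7]
j=3: arr[3] = (-1)-7 = -8 → [8, 8, -1, -8, 9, 6, 5, 7]
j=4: arr[4] = (-8)-9 = -17 → [8, 8, -1, -8, -17, 6, 5, 7]
j=5: arr[5] = (-17)-6 = -23 → [8, 8, -1, -8, -17, -23, 5, 7]
j=6: arr[6] = (-23)-5 = -28 → [8, 8, -1, -8, -17, -23, -28, 7]
j=7: arr[7] = (-28)-7 = -35 → [8, 8, -1, -8, -17, -23, -28, -35]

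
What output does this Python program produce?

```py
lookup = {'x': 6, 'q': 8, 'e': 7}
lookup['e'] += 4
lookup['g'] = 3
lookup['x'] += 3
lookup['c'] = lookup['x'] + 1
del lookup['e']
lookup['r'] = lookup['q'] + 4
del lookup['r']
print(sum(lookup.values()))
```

lookup['e'] = 7+4 = 11 → {'x': 6, 'q': 8, 'e': 11}
lookup['g'] = 3 → {'x': 6, 'q': 8, 'e': 11, 'g': 3}
lookup['x'] = 6+3 = 9 → {'x': 9, 'q': 8, 'e': 11, 'g': 3}
lookup['c'] = lookup['x']+1 = 10 → {'x': 9, 'q': 8, 'e': 11, 'g': 3, 'c': 10}
del 'e' → {'x': 9, 'q': 8, 'g': 3, 'c': 10}
lookup['r'] = lookup['q']+4 = 12 → {'x': 9, 'q': 8, 'g': 3, 'c': 10, 'r': 12}
del 'r' → {'x': 9, 'q': 8, 'g': 3, 'c': 10}
sum of values = 30

30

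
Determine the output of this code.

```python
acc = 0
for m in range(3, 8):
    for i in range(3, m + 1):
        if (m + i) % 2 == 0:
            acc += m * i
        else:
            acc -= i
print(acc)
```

205

m=3,i=3: even sum, acc = 0+9 = 9
m=4,i=3: odd sum, acc = 9-3 = 6
m=4,i=4: even sum, acc = 6+16 = 22
m=5,i=3: even sum, acc = 22+15 = 37
m=5,i=4: odd sum, acc = 37-4 = 33
m=5,i=5: even sum, acc = 33+25 = 58
m=6,i=3: odd sum, acc = 58-3 = 55
m=6,i=4: even sum, acc = 55+24 = 79
m=6,i=5: odd sum, acc = 79-5 = 74
m=6,i=6: even sum, acc = 74+36 = 110
m=7,i=3: even sum, acc = 110+21 = 131
m=7,i=4: odd sum, acc = 131-4 = 127
m=7,i=5: even sum, acc = 127+35 = 162
m=7,i=6: odd sum, acc = 162-6 = 156
m=7,i=7: even sum, acc = 156+49 = 205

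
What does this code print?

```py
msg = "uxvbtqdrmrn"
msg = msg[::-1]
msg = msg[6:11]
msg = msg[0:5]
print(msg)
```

reverse → 'nrmrdqtbvxu'
slice [6:11] → 'tbvxu'
slice [0:5] → 'tbvxu'

tbvxu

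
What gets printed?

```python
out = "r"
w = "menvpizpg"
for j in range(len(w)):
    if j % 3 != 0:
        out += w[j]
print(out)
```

j=0: skip
j=1: add 'e' → 're'
j=2: add 'n' → 'ren'
j=3: skip
j=4: add 'p' → 'renp'
j=5: add 'i' → 'renpi'
j=6: skip
j=7: add 'p' → 'renpip'
j=8: add 'g' → 'renpipg'

renpipg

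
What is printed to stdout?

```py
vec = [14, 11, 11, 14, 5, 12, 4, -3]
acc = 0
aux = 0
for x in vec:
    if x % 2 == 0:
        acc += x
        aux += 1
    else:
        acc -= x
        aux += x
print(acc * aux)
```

x=14: even, acc = 0+14 = 14; aux=1
x=11: not even, acc = 14-11 = 3; aux=12
x=11: not even, acc = 3-11 = -8; aux=23
x=14: even, acc = (-8)+14 = 6; aux=24
x=5: not even, acc = 6-5 = 1; aux=29
x=12: even, acc = 1+12 = 13; aux=30
x=4: even, acc = 13+4 = 17; aux=31
x=-3: not even, acc = 17-(-3) = 20; aux=28
acc*aux = 20*28 = 560

560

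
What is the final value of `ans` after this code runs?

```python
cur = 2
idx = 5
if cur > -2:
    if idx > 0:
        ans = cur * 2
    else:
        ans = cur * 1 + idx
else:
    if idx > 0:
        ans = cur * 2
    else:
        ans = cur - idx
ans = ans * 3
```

cur=2, idx=5
cur > -2 is True; idx > 0 is True
→ ans = cur * 2 = 4
ans = 4*3 = 12

12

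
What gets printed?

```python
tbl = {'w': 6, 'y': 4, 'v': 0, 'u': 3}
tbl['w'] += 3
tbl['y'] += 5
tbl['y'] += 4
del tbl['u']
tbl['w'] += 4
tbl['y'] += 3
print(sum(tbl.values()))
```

29

tbl['w'] = 6+3 = 9 → {'w': 9, 'y': 4, 'v': 0, 'u': 3}
tbl['y'] = 4+5 = 9 → {'w': 9, 'y': 9, 'v': 0, 'u': 3}
tbl['y'] = 9+4 = 13 → {'w': 9, 'y': 13, 'v': 0, 'u': 3}
del 'u' → {'w': 9, 'y': 13, 'v': 0}
tbl['w'] = 9+4 = 13 → {'w': 13, 'y': 13, 'v': 0}
tbl['y'] = 13+3 = 16 → {'w': 13, 'y': 16, 'v': 0}
sum of values = 29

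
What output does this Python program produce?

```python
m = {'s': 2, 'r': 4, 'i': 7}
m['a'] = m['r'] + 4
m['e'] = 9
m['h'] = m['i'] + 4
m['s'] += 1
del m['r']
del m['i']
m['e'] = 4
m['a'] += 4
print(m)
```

m['a'] = m['r']+4 = 8 → {'s': 2, 'r': 4, 'i': 7, 'a': 8}
m['e'] = 9 → {'s': 2, 'r': 4, 'i': 7, 'a': 8, 'e': 9}
m['h'] = m['i']+4 = 11 → {'s': 2, 'r': 4, 'i': 7, 'a': 8, 'e': 9, 'h': 11}
m['s'] = 2+1 = 3 → {'s': 3, 'r': 4, 'i': 7, 'a': 8, 'e': 9, 'h': 11}
del 'r' → {'s': 3, 'i': 7, 'a': 8, 'e': 9, 'h': 11}
del 'i' → {'s': 3, 'a': 8, 'e': 9, 'h': 11}
m['e'] = 4 → {'s': 3, 'a': 8, 'e': 4, 'h': 11}
m['a'] = 8+4 = 12 → {'s': 3, 'a': 12, 'e': 4, 'h': 11}

{'s': 3, 'a': 12, 'e': 4, 'h': 11}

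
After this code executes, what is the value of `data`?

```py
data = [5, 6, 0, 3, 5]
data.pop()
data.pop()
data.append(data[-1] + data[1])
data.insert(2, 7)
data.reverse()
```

pop() removes 5 → [5, 6, 0, 3]
pop() removes 3 → [5, 6, 0]
append data[-1]+data[1] = 0+6 = 6 → [5, 6, 0, 6]
insert 7 at 2 → [5, 6, 7, 0, 6]
reverse → [6, 0, 7, 6, 5]

[6, 0, 7, 6, 5]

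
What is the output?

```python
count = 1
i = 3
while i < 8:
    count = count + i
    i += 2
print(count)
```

16

i=3: count = 1+3 = 4
i=5: count = 4+5 = 9
i=7: count = 9+7 = 16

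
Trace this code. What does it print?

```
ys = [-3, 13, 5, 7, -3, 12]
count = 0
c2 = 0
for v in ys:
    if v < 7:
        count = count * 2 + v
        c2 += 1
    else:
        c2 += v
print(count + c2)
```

v=-3: <7, count = 0*2+(-3) = -3; c2=1
v=13: not <7; c2=14
v=5: <7, count = (-3)*2+5 = -1; c2=15
v=7: not <7; c2=22
v=-3: <7, count = (-1)*2+(-3) = -5; c2=23
v=12: not <7; c2=35
count+c2 = (-5)+35 = 30

30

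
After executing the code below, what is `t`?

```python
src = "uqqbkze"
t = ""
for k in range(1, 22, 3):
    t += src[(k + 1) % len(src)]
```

'qzqkube'

k=1: add src[2]='q' → 'q'
k=4: add src[5]='z' → 'qz'
k=7: add src[1]='q' → 'qzq'
k=10: add src[4]='k' → 'qzqk'
k=13: add src[0]='u' → 'qzqku'
k=16: add src[3]='b' → 'qzqkub'
k=19: add src[6]='e' → 'qzqkube'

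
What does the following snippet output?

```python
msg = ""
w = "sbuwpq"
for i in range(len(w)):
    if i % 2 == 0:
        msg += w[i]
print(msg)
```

sup

i=0: add 's' → 's'
i=1: skip
i=2: add 'u' → 'su'
i=3: skip
i=4: add 'p' → 'sup'
i=5: skip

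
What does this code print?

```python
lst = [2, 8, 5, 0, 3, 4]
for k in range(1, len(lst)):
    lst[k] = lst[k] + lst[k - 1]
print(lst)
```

k=1: lst[1] = 8+2 = 10 → [2, 10, 5, 0, 3, 4]
k=2: lst[2] = 5+10 = 15 → [2, 10, 15, 0, 3, 4]
k=3: lst[3] = 0+15 = 15 → [2, 10, 15, 15, 3, 4]
k=4: lst[4] = 3+15 = 18 → [2, 10, 15, 15, 18, 4]
k=5: lst[5] = 4+18 = 22 → [2, 10, 15, 15, 18, 22]

[2, 10, 15, 15, 18, 22]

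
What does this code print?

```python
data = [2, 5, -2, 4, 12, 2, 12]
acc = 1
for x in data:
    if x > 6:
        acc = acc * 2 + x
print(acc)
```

40

x=2: not >6
x=5: not >6
x=-2: not >6
x=4: not >6
x=12: >6, acc = 1*2+12 = 14
x=2: not >6
x=12: >6, acc = 14*2+12 = 40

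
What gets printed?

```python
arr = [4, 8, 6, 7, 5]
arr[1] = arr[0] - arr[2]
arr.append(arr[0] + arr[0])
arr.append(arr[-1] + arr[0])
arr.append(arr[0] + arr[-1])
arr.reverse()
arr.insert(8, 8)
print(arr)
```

arr[1] = arr[0]-arr[2] = 4-6 = -2 → [4, -2, 6, 7, 5]
append arr[0]+arr[0] = 4+4 = 8 → [4, -2, 6, 7, 5, 8]
append arr[-1]+arr[0] = 8+4 = 12 → [4, -2, 6, 7, 5, 8, 12]
append arr[0]+arr[-1] = 4+12 = 16 → [4, -2, 6, 7, 5, 8, 12, 16]
reverse → [16, 12, 8, 5, 7, 6, -2, 4]
insert 8 at 8 → [16, 12, 8, 5, 7, 6, -2, 4, 8]

[16, 12, 8, 5, 7, 6, -2, 4, 8]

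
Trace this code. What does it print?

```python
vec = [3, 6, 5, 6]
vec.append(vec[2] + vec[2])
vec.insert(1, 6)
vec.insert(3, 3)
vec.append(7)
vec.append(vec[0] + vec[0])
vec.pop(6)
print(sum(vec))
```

append vec[2]+vec[2] = 5+5 = 10 → [3, 6, 5, 6, 10]
insert 6 at 1 → [3, 6, 6, 5, 6, 10]
insert 3 at 3 → [3, 6, 6, 3, 5, 6, 10]
append 7 → [3, 6, 6, 3, 5, 6, 10, 7]
append vec[0]+vec[0] = 3+3 = 6 → [3, 6, 6, 3, 5, 6, 10, 7, 6]
pop(6) removes 10 → [3, 6, 6, 3, 5, 6, 7, 6]
sum = 42

42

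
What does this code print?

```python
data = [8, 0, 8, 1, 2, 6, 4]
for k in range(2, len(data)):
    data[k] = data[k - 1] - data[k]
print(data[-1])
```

-21

k=2: data[2] = 0-8 = -8 → [8, 0, -8, 1, 2, 6, 4]
k=3: data[3] = (-8)-1 = -9 → [8, 0, -8, -9, 2, 6, 4]
k=4: data[4] = (-9)-2 = -11 → [8, 0, -8, -9, -11, 6, 4]
k=5: data[5] = (-11)-6 = -17 → [8, 0, -8, -9, -11, -17, 4]
k=6: data[6] = (-17)-4 = -21 → [8, 0, -8, -9, -11, -17, -21]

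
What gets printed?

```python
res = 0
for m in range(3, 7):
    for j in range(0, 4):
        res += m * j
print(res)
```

m=3,j=0: res = 0+0 = 0
m=3,j=1: res = 0+3 = 3
m=3,j=2: res = 3+6 = 9
m=3,j=3: res = 9+9 = 18
m=4,j=0: res = 18+0 = 18
m=4,j=1: res = 18+4 = 22
m=4,j=2: res = 22+8 = 30
m=4,j=3: res = 30+12 = 42
m=5,j=0: res = 42+0 = 42
m=5,j=1: res = 42+5 = 47
m=5,j=2: res = 47+10 = 57
m=5,j=3: res = 57+15 = 72
m=6,j=0: res = 72+0 = 72
m=6,j=1: res = 72+6 = 78
m=6,j=2: res = 78+12 = 90
m=6,j=3: res = 90+18 = 108

108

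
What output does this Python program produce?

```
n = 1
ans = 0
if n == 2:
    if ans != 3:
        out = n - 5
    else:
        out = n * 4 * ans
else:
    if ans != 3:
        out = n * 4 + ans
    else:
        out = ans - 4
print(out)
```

4

n=1, ans=0
n == 2 is False; ans != 3 is True
→ out = n * 4 + ans = 4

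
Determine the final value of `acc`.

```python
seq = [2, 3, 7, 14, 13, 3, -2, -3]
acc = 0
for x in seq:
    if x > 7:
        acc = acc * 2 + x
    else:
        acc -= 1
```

x=2: not >7, acc = 0-1 = -1
x=3: not >7, acc = (-1)-1 = -2
x=7: not >7, acc = (-2)-1 = -3
x=14: >7, acc = (-3)*2+14 = 8
x=13: >7, acc = 8*2+13 = 29
x=3: not >7, acc = 29-1 = 28
x=-2: not >7, acc = 28-1 = 27
x=-3: not >7, acc = 27-1 = 26

26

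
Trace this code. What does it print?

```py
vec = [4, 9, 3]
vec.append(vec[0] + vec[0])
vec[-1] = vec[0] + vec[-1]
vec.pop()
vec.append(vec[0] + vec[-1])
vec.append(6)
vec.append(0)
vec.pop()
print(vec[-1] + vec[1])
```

append vec[0]+vec[0] = 4+4 = 8 → [4, 9, 3, 8]
vec[-1] = vec[0]+vec[-1] = 4+8 = 12 → [4, 9, 3, 12]
pop() removes 12 → [4, 9, 3]
append vec[0]+vec[-1] = 4+3 = 7 → [4, 9, 3, 7]
append 6 → [4, 9, 3, 7, 6]
append 0 → [4, 9, 3, 7, 6, 0]
pop() removes 0 → [4, 9, 3, 7, 6]
vec[-1]+vec[1] = 6+9 = 15

15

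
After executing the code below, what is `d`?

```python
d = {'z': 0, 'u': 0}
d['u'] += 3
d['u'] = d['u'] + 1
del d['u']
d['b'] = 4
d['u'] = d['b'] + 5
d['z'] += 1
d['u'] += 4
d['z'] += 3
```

d['u'] = 0+3 = 3 → {'z': 0, 'u': 3}
d['u'] = d['u']+1 = 4 → {'z': 0, 'u': 4}
del 'u' → {'z': 0}
d['b'] = 4 → {'z': 0, 'b': 4}
d['u'] = d['b']+5 = 9 → {'z': 0, 'b': 4, 'u': 9}
d['z'] = 0+1 = 1 → {'z': 1, 'b': 4, 'u': 9}
d['u'] = 9+4 = 13 → {'z': 1, 'b': 4, 'u': 13}
d['z'] = 1+3 = 4 → {'z': 4, 'b': 4, 'u': 13}

{'z': 4, 'b': 4, 'u': 13}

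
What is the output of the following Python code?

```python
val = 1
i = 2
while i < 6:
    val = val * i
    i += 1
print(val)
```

120

i=2: val = 1*2 = 2
i=3: val = 2*3 = 6
i=4: val = 6*4 = 24
i=5: val = 24*5 = 120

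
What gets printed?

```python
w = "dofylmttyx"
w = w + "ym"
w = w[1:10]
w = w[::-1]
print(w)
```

+ 'ym' → 'dofylmttyxym'
slice [1:10] → 'ofylmttyx'
reverse → 'xyttmlyfo'

xyttmlyfo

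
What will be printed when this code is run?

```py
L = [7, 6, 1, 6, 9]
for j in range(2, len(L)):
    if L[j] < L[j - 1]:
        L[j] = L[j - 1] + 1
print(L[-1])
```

9

j=2: 1<6, L[2] = 6+1 = 7 → [7, 6, 7, 6, 9]
j=3: 6<7, L[3] = 7+1 = 8 → [7, 6, 7, 8, 9]
j=4: 9>=8, unchanged → [7, 6, 7, 8, 9]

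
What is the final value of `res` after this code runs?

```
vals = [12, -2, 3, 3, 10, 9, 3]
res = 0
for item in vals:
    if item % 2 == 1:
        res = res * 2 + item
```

57

item=12: not odd
item=-2: not odd
item=3: odd, res = 0*2+3 = 3
item=3: odd, res = 3*2+3 = 9
item=10: not odd
item=9: odd, res = 9*2+9 = 27
item=3: odd, res = 27*2+3 = 57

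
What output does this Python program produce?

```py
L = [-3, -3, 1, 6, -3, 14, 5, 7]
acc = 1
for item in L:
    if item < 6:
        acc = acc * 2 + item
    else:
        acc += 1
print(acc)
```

item=-3: <6, acc = 1*2+(-3) = -1
item=-3: <6, acc = (-1)*2+(-3) = -5
item=1: <6, acc = (-5)*2+1 = -9
item=6: not <6, acc = (-9)+1 = -8
item=-3: <6, acc = (-8)*2+(-3) = -19
item=14: not <6, acc = (-19)+1 = -18
item=5: <6, acc = (-18)*2+5 = -31
item=7: not <6, acc = (-31)+1 = -30

-30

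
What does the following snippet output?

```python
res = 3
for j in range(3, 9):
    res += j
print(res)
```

36

j=3: res = 3+3 = 6
j=4: res = 6+4 = 10
j=5: res = 10+5 = 15
j=6: res = 15+6 = 21
j=7: res = 21+7 = 28
j=8: res = 28+8 = 36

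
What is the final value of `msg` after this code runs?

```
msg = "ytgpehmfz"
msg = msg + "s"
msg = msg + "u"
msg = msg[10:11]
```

'u'

+ 's' → 'ytgpehmfzs'
+ 'u' → 'ytgpehmfzsu'
slice [10:11] → 'u'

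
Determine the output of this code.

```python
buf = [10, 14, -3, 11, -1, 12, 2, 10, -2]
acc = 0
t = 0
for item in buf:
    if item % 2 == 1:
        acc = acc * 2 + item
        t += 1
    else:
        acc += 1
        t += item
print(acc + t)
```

item=10: not odd, acc = 0+1 = 1; t=10
item=14: not odd, acc = 1+1 = 2; t=24
item=-3: odd, acc = 2*2+(-3) = 1; t=25
item=11: odd, acc = 1*2+11 = 13; t=26
item=-1: odd, acc = 13*2+(-1) = 25; t=27
item=12: not odd, acc = 25+1 = 26; t=39
item=2: not odd, acc = 26+1 = 27; t=41
item=10: not odd, acc = 27+1 = 28; t=51
item=-2: not odd, acc = 28+1 = 29; t=49
acc+t = 29+49 = 78

78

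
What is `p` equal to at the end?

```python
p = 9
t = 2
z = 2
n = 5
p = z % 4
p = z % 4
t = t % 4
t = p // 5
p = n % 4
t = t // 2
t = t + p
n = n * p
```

1

p = 2%4 = 2
p = 2%4 = 2
t = 2%4 = 2
t = 2//5 = 0
p = 5%4 = 1
t = 0//2 = 0
t = 0+1 = 1
n = 5*1 = 5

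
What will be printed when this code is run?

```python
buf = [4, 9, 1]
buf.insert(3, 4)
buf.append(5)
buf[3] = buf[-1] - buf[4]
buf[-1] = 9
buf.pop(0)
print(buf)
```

[9, 1, 0, 9]

insert 4 at 3 → [4, 9, 1, 4]
append 5 → [4, 9, 1, 4, 5]
buf[3] = buf[-1]-buf[4] = 5-5 = 0 → [4, 9, 1, 0, 5]
buf[-1] = 9 → [4, 9, 1, 0, 9]
pop(0) removes 4 → [9, 1, 0, 9]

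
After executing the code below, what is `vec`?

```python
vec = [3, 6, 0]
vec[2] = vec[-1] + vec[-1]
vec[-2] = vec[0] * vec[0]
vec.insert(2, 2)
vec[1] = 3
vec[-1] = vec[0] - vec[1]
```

vec[2] = vec[-1]+vec[-1] = 0+0 = 0 → [3, 6, 0]
vec[-2] = vec[0]*vec[0] = 3*3 = 9 → [3, 9, 0]
insert 2 at 2 → [3, 9, 2, 0]
vec[1] = 3 → [3, 3, 2, 0]
vec[-1] = vec[0]-vec[1] = 3-3 = 0 → [3, 3, 2, 0]

[3, 3, 2, 0]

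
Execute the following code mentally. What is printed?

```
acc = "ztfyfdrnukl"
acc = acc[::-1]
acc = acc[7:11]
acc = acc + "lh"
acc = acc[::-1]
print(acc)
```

reverse → 'lkunrdfyftz'
slice [7:11] → 'yftz'
+ 'lh' → 'yftzlh'
reverse → 'hlztfy'

hlztfy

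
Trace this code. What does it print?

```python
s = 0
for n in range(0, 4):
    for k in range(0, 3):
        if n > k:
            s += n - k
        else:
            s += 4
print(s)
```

34

n=0,k=0: not 0>0, s = 0+4 = 4
n=0,k=1: not 0>1, s = 4+4 = 8
n=0,k=2: not 0>2, s = 8+4 = 12
n=1,k=0: 1>0, s = 12+1 = 13
n=1,k=1: not 1>1, s = 13+4 = 17
n=1,k=2: not 1>2, s = 17+4 = 21
n=2,k=0: 2>0, s = 21+2 = 23
n=2,k=1: 2>1, s = 23+1 = 24
n=2,k=2: not 2>2, s = 24+4 = 28
n=3,k=0: 3>0, s = 28+3 = 31
n=3,k=1: 3>1, s = 31+2 = 33
n=3,k=2: 3>2, s = 33+1 = 34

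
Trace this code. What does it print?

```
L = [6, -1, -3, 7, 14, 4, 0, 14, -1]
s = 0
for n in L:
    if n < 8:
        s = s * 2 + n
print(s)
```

n=6: <8, s = 0*2+6 = 6
n=-1: <8, s = 6*2+(-1) = 11
n=-3: <8, s = 11*2+(-3) = 19
n=7: <8, s = 19*2+7 = 45
n=14: not <8
n=4: <8, s = 45*2+4 = 94
n=0: <8, s = 94*2+0 = 188
n=14: not <8
n=-1: <8, s = 188*2+(-1) = 375

375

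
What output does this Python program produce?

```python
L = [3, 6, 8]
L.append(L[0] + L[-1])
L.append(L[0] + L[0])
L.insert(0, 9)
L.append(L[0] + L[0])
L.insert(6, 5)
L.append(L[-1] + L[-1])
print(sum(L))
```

102

append L[0]+L[-1] = 3+8 = 11 → [3, 6, 8, 11]
append L[0]+L[0] = 3+3 = 6 → [3, 6, 8, 11, 6]
insert 9 at 0 → [9, 3, 6, 8, 11, 6]
append L[0]+L[0] = 9+9 = 18 → [9, 3, 6, 8, 11, 6, 18]
insert 5 at 6 → [9, 3, 6, 8, 11, 6, 5, 18]
append L[-1]+L[-1] = 18+18 = 36 → [9, 3, 6, 8, 11, 6, 5, 18, 36]
sum = 102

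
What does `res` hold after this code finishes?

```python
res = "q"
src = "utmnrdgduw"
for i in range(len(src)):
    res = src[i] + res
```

'wudgdrnmtuq'

i=0: prepend 'u' → 'uq'
i=1: prepend 't' → 'tuq'
i=2: prepend 'm' → 'mtuq'
i=3: prepend 'n' → 'nmtuq'
i=4: prepend 'r' → 'rnmtuq'
i=5: prepend 'd' → 'drnmtuq'
i=6: prepend 'g' → 'gdrnmtuq'
i=7: prepend 'd' → 'dgdrnmtuq'
i=8: prepend 'u' → 'udgdrnmtuq'
i=9: prepend 'w' → 'wudgdrnmtuq'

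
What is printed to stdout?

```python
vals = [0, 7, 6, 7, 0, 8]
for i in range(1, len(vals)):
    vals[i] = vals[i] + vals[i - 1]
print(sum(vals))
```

88

i=1: vals[1] = 7+0 = 7 → [0, 7, 6, 7, 0, 8]
i=2: vals[2] = 6+7 = 13 → [0, 7, 13, 7, 0, 8]
i=3: vals[3] = 7+13 = 20 → [0, 7, 13, 20, 0, 8]
i=4: vals[4] = 0+20 = 20 → [0, 7, 13, 20, 20, 8]
i=5: vals[5] = 8+20 = 28 → [0, 7, 13, 20, 20, 28]
sum = 88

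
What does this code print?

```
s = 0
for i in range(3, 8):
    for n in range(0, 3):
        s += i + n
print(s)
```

i=3,n=0: s = 0+3 = 3
i=3,n=1: s = 3+4 = 7
i=3,n=2: s = 7+5 = 12
i=4,n=0: s = 12+4 = 16
i=4,n=1: s = 16+5 = 21
i=4,n=2: s = 21+6 = 27
i=5,n=0: s = 27+5 = 32
i=5,n=1: s = 32+6 = 38
i=5,n=2: s = 38+7 = 45
i=6,n=0: s = 45+6 = 51
i=6,n=1: s = 51+7 = 58
i=6,n=2: s = 58+8 = 66
i=7,n=0: s = 66+7 = 73
i=7,n=1: s = 73+8 = 81
i=7,n=2: s = 81+9 = 90

90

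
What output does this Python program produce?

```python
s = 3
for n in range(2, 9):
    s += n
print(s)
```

n=2: s = 3+2 = 5
n=3: s = 5+3 = 8
n=4: s = 8+4 = 12
n=5: s = 12+5 = 17
n=6: s = 17+6 = 23
n=7: s = 23+7 = 30
n=8: s = 30+8 = 38

38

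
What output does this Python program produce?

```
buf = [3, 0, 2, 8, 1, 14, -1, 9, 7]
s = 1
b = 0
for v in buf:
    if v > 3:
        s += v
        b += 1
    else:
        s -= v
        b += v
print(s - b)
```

25

v=3: not >3, s = 1-3 = -2; b=3
v=0: not >3, s = (-2)-0 = -2; b=3
v=2: not >3, s = (-2)-2 = -4; b=5
v=8: >3, s = (-4)+8 = 4; b=6
v=1: not >3, s = 4-1 = 3; b=7
v=14: >3, s = 3+14 = 17; b=8
v=-1: not >3, s = 17-(-1) = 18; b=7
v=9: >3, s = 18+9 = 27; b=8
v=7: >3, s = 27+7 = 34; b=9
s-b = 34-9 = 25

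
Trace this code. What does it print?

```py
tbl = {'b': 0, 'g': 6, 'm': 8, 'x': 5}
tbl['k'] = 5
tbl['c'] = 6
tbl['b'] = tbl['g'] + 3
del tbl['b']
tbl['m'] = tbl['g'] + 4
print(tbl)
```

tbl['k'] = 5 → {'b': 0, 'g': 6, 'm': 8, 'x': 5, 'k': 5}
tbl['c'] = 6 → {'b': 0, 'g': 6, 'm': 8, 'x': 5, 'k': 5, 'c': 6}
tbl['b'] = tbl['g']+3 = 9 → {'b': 9, 'g': 6, 'm': 8, 'x': 5, 'k': 5, 'c': 6}
del 'b' → {'g': 6, 'm': 8, 'x': 5, 'k': 5, 'c': 6}
tbl['m'] = tbl['g']+4 = 10 → {'g': 6, 'm': 10, 'x': 5, 'k': 5, 'c': 6}

{'g': 6, 'm': 10, 'x': 5, 'k': 5, 'c': 6}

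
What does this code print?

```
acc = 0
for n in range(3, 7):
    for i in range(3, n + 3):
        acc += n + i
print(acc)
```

n=3,i=3: acc = 0+6 = 6
n=3,i=4: acc = 6+7 = 13
n=3,i=5: acc = 13+8 = 21
n=4,i=3: acc = 21+7 = 28
n=4,i=4: acc = 28+8 = 36
n=4,i=5: acc = 36+9 = 45
n=4,i=6: acc = 45+10 = 55
n=5,i=3: acc = 55+8 = 63
n=5,i=4: acc = 63+9 = 72
n=5,i=5: acc = 72+10 = 82
n=5,i=6: acc = 82+11 = 93
n=5,i=7: acc = 93+12 = 105
n=6,i=3: acc = 105+9 = 114
n=6,i=4: acc = 114+10 = 124
n=6,i=5: acc = 124+11 = 135
n=6,i=6: acc = 135+12 = 147
n=6,i=7: acc = 147+13 = 160
n=6,i=8: acc = 160+14 = 174

174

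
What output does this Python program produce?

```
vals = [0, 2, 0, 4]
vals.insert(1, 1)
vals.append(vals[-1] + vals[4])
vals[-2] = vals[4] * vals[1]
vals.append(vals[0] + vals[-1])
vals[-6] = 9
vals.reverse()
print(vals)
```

[8, 8, 4, 0, 2, 9, 0]

insert 1 at 1 → [0, 1, 2, 0, 4]
append vals[-1]+vals[4] = 4+4 = 8 → [0, 1, 2, 0, 4, 8]
vals[-2] = vals[4]*vals[1] = 4*1 = 4 → [0, 1, 2, 0, 4, 8]
append vals[0]+vals[-1] = 0+8 = 8 → [0, 1, 2, 0, 4, 8, 8]
vals[-6] = 9 → [0, 9, 2, 0, 4, 8, 8]
reverse → [8, 8, 4, 0, 2, 9, 0]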